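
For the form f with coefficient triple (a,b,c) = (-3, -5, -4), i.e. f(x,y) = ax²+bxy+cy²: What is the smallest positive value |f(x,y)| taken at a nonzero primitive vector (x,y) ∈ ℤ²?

translate: b→-1 (≡5 mod 6), so (3,5,4)→(3,-1,2)
flip: (3,-1,2)→(2,1,3)
reduced (well bottom): (2,1,3) with a≤c, −a<b≤a
well minimum |f| = |-2| = 2 (negative-definite)

2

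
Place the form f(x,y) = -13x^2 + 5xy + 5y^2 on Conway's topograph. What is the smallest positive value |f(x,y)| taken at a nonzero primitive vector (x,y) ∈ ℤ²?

descent: ρ → (5,15,-3)  [lands on river]
river: ρ → (-3,15,5)
closes: descent 1, river 2
min |a| on river = 3

3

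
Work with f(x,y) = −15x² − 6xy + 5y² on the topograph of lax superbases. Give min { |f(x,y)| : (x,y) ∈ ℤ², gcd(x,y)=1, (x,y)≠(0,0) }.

descent: ρ → (5,16,-4)  [lands on river]
river: ρ → (-4,16,5)
river: ρ → (5,14,-7)
river: ρ → (-7,14,5)
closes: descent 1, river 4
min |a| on river = 4

4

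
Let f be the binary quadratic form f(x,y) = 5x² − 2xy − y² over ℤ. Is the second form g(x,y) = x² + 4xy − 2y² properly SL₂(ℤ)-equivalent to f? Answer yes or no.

D₁ = 24, D₂ = 24
river cycle of f (length 2): (-1, 4, 2), (2, 4, -1)
river cycle of g (length 2): (-2, 4, 1), (1, 4, -2)
cycles differ ⇒ inequivalent

no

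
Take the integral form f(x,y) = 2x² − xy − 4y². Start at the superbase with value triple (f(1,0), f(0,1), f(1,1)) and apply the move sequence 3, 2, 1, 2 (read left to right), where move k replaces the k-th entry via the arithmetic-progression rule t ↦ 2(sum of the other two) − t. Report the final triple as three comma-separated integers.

start (2,-4,-3) = (f(1,0),f(0,1),f(1,1))
replace slot 3: 2·(2+(-4)) − (-3) = -1 → (2,-4,-1)
replace slot 2: 2·(2+(-1)) − (-4) = 6 → (2,6,-1)
replace slot 1: 2·(6+(-1)) − 2 = 8 → (8,6,-1)
replace slot 2: 2·(8+(-1)) − 6 = 8 → (8,8,-1)

8,8,-1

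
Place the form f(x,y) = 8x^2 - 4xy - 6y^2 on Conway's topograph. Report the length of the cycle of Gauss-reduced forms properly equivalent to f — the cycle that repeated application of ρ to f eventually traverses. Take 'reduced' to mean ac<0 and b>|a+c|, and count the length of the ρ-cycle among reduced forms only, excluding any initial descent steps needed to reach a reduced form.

D = 208, ⌊√D⌋ = 14
descent: ρ → (-6,4,8)  [lands on river]
river: ρ → (8,12,-2)
river: ρ → (-2,12,8)
river: ρ → (8,4,-6)
river: ρ → (-6,8,6)
river: ρ → (6,4,-8)
river: ρ → (-8,12,2)
river: ρ → (2,12,-8)
river: ρ → (-8,4,6)
river: ρ → (6,8,-6)
ρ-cycle length = 10 (tail of 1 descent step not counted)

10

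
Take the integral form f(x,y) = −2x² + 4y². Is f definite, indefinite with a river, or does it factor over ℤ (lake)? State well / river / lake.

D = b²−4ac = 0² − 4·(-2)·4 = 32
D > 0 non-square ⇒ indefinite ⇒ periodic river

river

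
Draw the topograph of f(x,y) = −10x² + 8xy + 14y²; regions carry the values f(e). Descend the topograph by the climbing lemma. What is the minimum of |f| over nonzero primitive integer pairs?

river: ρ → (14,20,-4)
river: ρ → (-4,20,14)
river: ρ → (14,8,-10)
river: ρ → (-10,12,12)
river: ρ → (12,12,-10)
river: ρ → (-10,8,14)
closes: descent 0, river 6
min |a| on river = 4

4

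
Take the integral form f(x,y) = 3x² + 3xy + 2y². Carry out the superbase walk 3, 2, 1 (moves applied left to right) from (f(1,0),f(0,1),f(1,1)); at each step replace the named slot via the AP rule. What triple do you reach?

start (3,2,8) = (f(1,0),f(0,1),f(1,1))
replace slot 3: 2·(3+2) − 8 = 2 → (3,2,2)
replace slot 2: 2·(3+2) − 2 = 8 → (3,8,2)
replace slot 1: 2·(8+2) − 3 = 17 → (17,8,2)

17,8,2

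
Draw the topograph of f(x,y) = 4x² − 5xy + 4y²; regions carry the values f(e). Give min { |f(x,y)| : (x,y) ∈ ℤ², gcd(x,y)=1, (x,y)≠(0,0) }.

translate: b→3 (≡-5 mod 8), so (4,-5,4)→(4,3,3)
flip: (4,3,3)→(3,-3,4)
translate: b→3 (≡-3 mod 6), so (3,-3,4)→(3,3,4)
reduced (well bottom): (3,3,4) with a≤c, −a<b≤a
well minimum = a = 3

3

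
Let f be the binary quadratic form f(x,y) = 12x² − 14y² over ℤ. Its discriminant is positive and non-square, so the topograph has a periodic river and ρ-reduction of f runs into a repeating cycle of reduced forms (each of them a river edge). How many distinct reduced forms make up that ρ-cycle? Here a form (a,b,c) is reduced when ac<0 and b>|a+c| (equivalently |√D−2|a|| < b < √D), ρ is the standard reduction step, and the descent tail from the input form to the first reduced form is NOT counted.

D = 672, ⌊√D⌋ = 25
descent: ρ → (-14,0,12)
descent: ρ → (12,24,-2)  [lands on river]
river: ρ → (-2,24,12)
ρ-cycle length = 2 (tail of 2 descent steps not counted)

2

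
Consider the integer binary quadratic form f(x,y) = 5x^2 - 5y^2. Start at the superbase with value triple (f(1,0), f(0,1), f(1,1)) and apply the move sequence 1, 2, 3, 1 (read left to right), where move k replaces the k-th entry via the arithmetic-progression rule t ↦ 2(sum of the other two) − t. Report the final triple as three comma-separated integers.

start (5,-5,0) = (f(1,0),f(0,1),f(1,1))
replace slot 1: 2·((-5)+0) − 5 = -15 → (-15,-5,0)
replace slot 2: 2·((-15)+0) − (-5) = -25 → (-15,-25,0)
replace slot 3: 2·((-15)+(-25)) − 0 = -80 → (-15,-25,-80)
replace slot 1: 2·((-25)+(-80)) − (-15) = -195 → (-195,-25,-80)

-195,-25,-80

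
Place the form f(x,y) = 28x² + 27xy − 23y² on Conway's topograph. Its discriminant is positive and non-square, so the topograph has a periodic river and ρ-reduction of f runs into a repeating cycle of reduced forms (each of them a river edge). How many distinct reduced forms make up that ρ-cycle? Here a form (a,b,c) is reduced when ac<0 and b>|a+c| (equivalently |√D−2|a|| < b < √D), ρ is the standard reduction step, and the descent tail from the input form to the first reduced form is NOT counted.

D = 3305, ⌊√D⌋ = 57
river: ρ → (-23,19,32)
river: ρ → (32,45,-10)
river: ρ → (-10,55,7)
river: ρ → (7,57,-2)
river: ρ → (-2,55,35)
river: ρ → (35,15,-22)
river: ρ → (-22,29,28)
river: ρ → (28,27,-23)
ρ-cycle length = 8 (tail of 0 descent steps not counted)

8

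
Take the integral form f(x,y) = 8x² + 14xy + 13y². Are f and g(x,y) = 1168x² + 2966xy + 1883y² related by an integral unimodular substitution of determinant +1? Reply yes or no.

D₁ = -220, D₂ = -220
f: translate: b→-2 (≡14 mod 16), so (8,14,13)→(8,-2,7)
f: flip: (8,-2,7)→(7,2,8)
f: reduced (well bottom): (7,2,8) with a≤c, −a<b≤a
g: translate: b→630 (≡2966 mod 2336), so (1168,2966,1883)→(1168,630,85)
g: flip: (1168,630,85)→(85,-630,1168)
g: translate: b→50 (≡-630 mod 170), so (85,-630,1168)→(85,50,8)
g: flip: (85,50,8)→(8,-50,85)
g: translate: b→-2 (≡-50 mod 16), so (8,-50,85)→(8,-2,7)
g: flip: (8,-2,7)→(7,2,8)
g: reduced (well bottom): (7,2,8) with a≤c, −a<b≤a
reduced forms (7, 2, 8) vs (7, 2, 8) ⇒ equivalent

yes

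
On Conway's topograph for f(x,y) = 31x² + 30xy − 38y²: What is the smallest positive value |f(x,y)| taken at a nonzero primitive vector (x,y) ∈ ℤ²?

river: ρ → (-38,46,23)
river: ρ → (23,46,-38)
river: ρ → (-38,30,31)
river: ρ → (31,32,-37)
river: ρ → (-37,42,26)
river: ρ → (26,62,-17)
river: ρ → (-17,74,2)
river: ρ → (2,74,-17)
river: ρ → (-17,62,26)
river: ρ → (26,42,-37)
river: ρ → (-37,32,31)
river: ρ → (31,30,-38)
closes: descent 0, river 12
min |a| on river = 2

2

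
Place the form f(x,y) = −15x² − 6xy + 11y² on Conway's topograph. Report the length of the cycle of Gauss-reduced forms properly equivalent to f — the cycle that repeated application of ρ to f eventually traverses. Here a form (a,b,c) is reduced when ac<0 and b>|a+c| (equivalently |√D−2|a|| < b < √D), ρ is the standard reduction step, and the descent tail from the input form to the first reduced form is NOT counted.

D = 696, ⌊√D⌋ = 26
descent: ρ → (11,6,-15)  [lands on river]
river: ρ → (-15,24,2)
river: ρ → (2,24,-15)
river: ρ → (-15,6,11)
river: ρ → (11,16,-10)
river: ρ → (-10,24,3)
river: ρ → (3,24,-10)
river: ρ → (-10,16,11)
ρ-cycle length = 8 (tail of 1 descent step not counted)

8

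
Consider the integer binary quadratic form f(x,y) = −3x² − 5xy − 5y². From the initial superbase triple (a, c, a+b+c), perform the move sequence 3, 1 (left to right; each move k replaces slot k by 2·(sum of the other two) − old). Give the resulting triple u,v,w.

start (-3,-5,-13) = (f(1,0),f(0,1),f(1,1))
replace slot 3: 2·((-3)+(-5)) − (-13) = -3 → (-3,-5,-3)
replace slot 1: 2·((-5)+(-3)) − (-3) = -13 → (-13,-5,-3)

-13,-5,-3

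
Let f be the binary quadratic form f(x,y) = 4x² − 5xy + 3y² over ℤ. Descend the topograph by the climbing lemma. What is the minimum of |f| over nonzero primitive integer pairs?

translate: b→3 (≡-5 mod 8), so (4,-5,3)→(4,3,2)
flip: (4,3,2)→(2,-3,4)
translate: b→1 (≡-3 mod 4), so (2,-3,4)→(2,1,3)
reduced (well bottom): (2,1,3) with a≤c, −a<b≤a
well minimum = a = 2

2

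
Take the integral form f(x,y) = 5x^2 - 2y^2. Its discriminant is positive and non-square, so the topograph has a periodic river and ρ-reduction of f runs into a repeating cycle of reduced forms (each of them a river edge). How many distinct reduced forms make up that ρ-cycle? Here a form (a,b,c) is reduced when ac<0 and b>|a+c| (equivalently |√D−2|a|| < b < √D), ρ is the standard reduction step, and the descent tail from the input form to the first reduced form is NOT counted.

D = 40, ⌊√D⌋ = 6
descent: ρ → (-2,4,3)  [lands on river]
river: ρ → (3,2,-3)
river: ρ → (-3,4,2)
river: ρ → (2,4,-3)
river: ρ → (-3,2,3)
river: ρ → (3,4,-2)
ρ-cycle length = 6 (tail of 1 descent step not counted)

6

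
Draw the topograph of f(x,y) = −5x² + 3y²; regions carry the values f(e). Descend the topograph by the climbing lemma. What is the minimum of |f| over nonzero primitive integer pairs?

descent: ρ → (3,6,-2)  [lands on river]
river: ρ → (-2,6,3)
closes: descent 1, river 2
min |a| on river = 2

2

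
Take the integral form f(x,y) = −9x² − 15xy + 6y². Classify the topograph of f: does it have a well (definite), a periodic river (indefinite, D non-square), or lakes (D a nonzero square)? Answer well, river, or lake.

D = b²−4ac = (-15)² − 4·(-9)·6 = 441
D = 21² is a perfect square ⇒ form factors over ℤ ⇒ lakes

lake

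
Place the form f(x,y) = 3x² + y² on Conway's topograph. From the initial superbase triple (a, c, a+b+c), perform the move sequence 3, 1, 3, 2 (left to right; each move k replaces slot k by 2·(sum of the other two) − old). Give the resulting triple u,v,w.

start (3,1,4) = (f(1,0),f(0,1),f(1,1))
replace slot 3: 2·(3+1) − 4 = 4 → (3,1,4)
replace slot 1: 2·(1+4) − 3 = 7 → (7,1,4)
replace slot 3: 2·(7+1) − 4 = 12 → (7,1,12)
replace slot 2: 2·(7+12) − 1 = 37 → (7,37,12)

7,37,12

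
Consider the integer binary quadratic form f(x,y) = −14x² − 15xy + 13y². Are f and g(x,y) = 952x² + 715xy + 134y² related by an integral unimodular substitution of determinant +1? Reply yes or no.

D₁ = 953, D₂ = 953
river cycle of f (length 38): (13, 15, -14), (-14, 13, 14), (14, 15, -13), (-13, 11, 16), (16, 21, -8), (-8, 27, 7), (7, 29, -4), (-4, 27, 14), (14, 29, -2), (-2, 27, 28), … (28 more)
river cycle of g (length 38): (13, 15, -14), (-14, 13, 14), (14, 15, -13), (-13, 11, 16), (16, 21, -8), (-8, 27, 7), (7, 29, -4), (-4, 27, 14), (14, 29, -2), (-2, 27, 28), … (28 more)
cycles coincide ⇒ equivalent

yes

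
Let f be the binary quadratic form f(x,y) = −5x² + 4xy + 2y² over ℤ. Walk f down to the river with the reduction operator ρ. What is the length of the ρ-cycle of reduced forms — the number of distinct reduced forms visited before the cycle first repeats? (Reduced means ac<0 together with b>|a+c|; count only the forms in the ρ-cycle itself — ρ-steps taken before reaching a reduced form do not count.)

D = 56, ⌊√D⌋ = 7
river: ρ → (2,4,-5)
river: ρ → (-5,6,1)
river: ρ → (1,6,-5)
river: ρ → (-5,4,2)
ρ-cycle length = 4 (tail of 0 descent steps not counted)

4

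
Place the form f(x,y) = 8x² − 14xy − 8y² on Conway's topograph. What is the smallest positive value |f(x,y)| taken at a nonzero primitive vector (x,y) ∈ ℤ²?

descent: ρ → (-8,14,8)  [lands on river]
river: ρ → (8,18,-4)
river: ρ → (-4,14,16)
river: ρ → (16,18,-2)
river: ρ → (-2,18,16)
river: ρ → (16,14,-4)
river: ρ → (-4,18,8)
river: ρ → (8,14,-8)
river: ρ → (-8,18,4)
river: ρ → (4,14,-16)
river: ρ → (-16,18,2)
river: ρ → (2,18,-16)
river: ρ → (-16,14,4)
river: ρ → (4,18,-8)
closes: descent 1, river 14
min |a| on river = 2

2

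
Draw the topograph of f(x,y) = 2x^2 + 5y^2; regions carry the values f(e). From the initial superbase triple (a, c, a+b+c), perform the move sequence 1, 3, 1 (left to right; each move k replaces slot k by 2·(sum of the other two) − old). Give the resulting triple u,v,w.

start (2,5,7) = (f(1,0),f(0,1),f(1,1))
replace slot 1: 2·(5+7) − 2 = 22 → (22,5,7)
replace slot 3: 2·(22+5) − 7 = 47 → (22,5,47)
replace slot 1: 2·(5+47) − 22 = 82 → (82,5,47)

82,5,47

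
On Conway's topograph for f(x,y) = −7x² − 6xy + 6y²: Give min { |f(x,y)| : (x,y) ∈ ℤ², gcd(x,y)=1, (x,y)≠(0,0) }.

descent: ρ → (6,6,-7)  [lands on river]
river: ρ → (-7,8,5)
river: ρ → (5,12,-3)
river: ρ → (-3,12,5)
river: ρ → (5,8,-7)
river: ρ → (-7,6,6)
closes: descent 1, river 6
min |a| on river = 3

3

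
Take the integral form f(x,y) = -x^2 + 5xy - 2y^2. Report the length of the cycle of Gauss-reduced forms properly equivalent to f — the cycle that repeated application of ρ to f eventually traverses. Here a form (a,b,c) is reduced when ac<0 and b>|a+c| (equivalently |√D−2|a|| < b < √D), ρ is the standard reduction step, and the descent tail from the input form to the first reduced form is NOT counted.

D = 17, ⌊√D⌋ = 4
descent: ρ → (-2,3,1)  [lands on river]
river: ρ → (1,3,-2)
river: ρ → (-2,1,2)
river: ρ → (2,3,-1)
river: ρ → (-1,3,2)
river: ρ → (2,1,-2)
ρ-cycle length = 6 (tail of 1 descent step not counted)

6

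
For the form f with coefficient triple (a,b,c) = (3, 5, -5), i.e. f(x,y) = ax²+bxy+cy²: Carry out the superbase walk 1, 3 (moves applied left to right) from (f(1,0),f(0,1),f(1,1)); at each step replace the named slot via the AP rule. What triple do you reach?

start (3,-5,3) = (f(1,0),f(0,1),f(1,1))
replace slot 1: 2·((-5)+3) − 3 = -7 → (-7,-5,3)
replace slot 3: 2·((-7)+(-5)) − 3 = -27 → (-7,-5,-27)

-7,-5,-27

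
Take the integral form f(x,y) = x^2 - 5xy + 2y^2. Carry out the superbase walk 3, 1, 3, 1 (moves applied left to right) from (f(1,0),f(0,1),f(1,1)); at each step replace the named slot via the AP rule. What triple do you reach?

start (1,2,-2) = (f(1,0),f(0,1),f(1,1))
replace slot 3: 2·(1+2) − (-2) = 8 → (1,2,8)
replace slot 1: 2·(2+8) − 1 = 19 → (19,2,8)
replace slot 3: 2·(19+2) − 8 = 34 → (19,2,34)
replace slot 1: 2·(2+34) − 19 = 53 → (53,2,34)

53,2,34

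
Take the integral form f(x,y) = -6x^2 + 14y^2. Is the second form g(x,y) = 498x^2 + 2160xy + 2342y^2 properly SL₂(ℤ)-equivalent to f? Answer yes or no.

D₁ = 336, D₂ = 336
river cycle of f (length 6): (-6, 12, 8), (8, 4, -10), (-10, 16, 2), (2, 16, -10), (-10, 4, 8), (8, 12, -6)
river cycle of g (length 6): (-6, 12, 8), (8, 4, -10), (-10, 16, 2), (2, 16, -10), (-10, 4, 8), (8, 12, -6)
cycles coincide ⇒ equivalent

yes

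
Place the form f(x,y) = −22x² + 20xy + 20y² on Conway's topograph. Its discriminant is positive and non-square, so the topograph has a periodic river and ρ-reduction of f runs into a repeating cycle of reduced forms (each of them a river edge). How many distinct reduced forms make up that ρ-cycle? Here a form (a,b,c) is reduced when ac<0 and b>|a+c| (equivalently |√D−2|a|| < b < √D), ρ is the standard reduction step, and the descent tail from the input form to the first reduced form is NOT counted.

D = 2160, ⌊√D⌋ = 46
river: ρ → (20,20,-22)
river: ρ → (-22,24,18)
river: ρ → (18,12,-28)
river: ρ → (-28,44,2)
river: ρ → (2,44,-28)
river: ρ → (-28,12,18)
river: ρ → (18,24,-22)
river: ρ → (-22,20,20)
ρ-cycle length = 8 (tail of 0 descent steps not counted)

8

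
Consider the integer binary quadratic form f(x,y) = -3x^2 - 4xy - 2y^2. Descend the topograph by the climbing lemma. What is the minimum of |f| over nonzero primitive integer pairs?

translate: b→-2 (≡4 mod 6), so (3,4,2)→(3,-2,1)
flip: (3,-2,1)→(1,2,3)
translate: b→0 (≡2 mod 2), so (1,2,3)→(1,0,2)
reduced (well bottom): (1,0,2) with a≤c, −a<b≤a
well minimum |f| = |-1| = 1 (negative-definite)

1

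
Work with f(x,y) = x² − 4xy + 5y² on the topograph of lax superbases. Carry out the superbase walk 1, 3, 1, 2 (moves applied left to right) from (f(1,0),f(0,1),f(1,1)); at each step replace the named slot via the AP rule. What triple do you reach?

start (1,5,2) = (f(1,0),f(0,1),f(1,1))
replace slot 1: 2·(5+2) − 1 = 13 → (13,5,2)
replace slot 3: 2·(13+5) − 2 = 34 → (13,5,34)
replace slot 1: 2·(5+34) − 13 = 65 → (65,5,34)
replace slot 2: 2·(65+34) − 5 = 193 → (65,193,34)

65,193,34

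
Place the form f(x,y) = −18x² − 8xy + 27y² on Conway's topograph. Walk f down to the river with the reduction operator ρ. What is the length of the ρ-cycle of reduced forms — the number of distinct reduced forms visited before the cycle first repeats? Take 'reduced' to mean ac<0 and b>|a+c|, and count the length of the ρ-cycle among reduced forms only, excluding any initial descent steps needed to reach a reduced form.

D = 2008, ⌊√D⌋ = 44
descent: ρ → (27,8,-18)
descent: ρ → (-18,28,17)  [lands on river]
river: ρ → (17,40,-6)
river: ρ → (-6,44,3)
river: ρ → (3,40,-34)
river: ρ → (-34,28,9)
river: ρ → (9,44,-2)
river: ρ → (-2,44,9)
river: ρ → (9,28,-34)
river: ρ → (-34,40,3)
river: ρ → (3,44,-6)
river: ρ → (-6,40,17)
river: ρ → (17,28,-18)
river: ρ → (-18,44,1)
river: ρ → (1,44,-18)
ρ-cycle length = 14 (tail of 2 descent steps not counted)

14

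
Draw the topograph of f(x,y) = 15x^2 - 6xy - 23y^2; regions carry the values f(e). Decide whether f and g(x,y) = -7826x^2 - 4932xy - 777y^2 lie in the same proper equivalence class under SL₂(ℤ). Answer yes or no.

D₁ = 1416, D₂ = 1416
river cycle of f (length 10): (15, 24, -14), (-14, 32, 7), (7, 24, -30), (-30, 36, 1), (1, 36, -30), (-30, 24, 7), (7, 32, -14), (-14, 24, 15), (15, 36, -2), (-2, 36, 15)
river cycle of g (length 10): (15, 24, -14), (-14, 32, 7), (7, 24, -30), (-30, 36, 1), (1, 36, -30), (-30, 24, 7), (7, 32, -14), (-14, 24, 15), (15, 36, -2), (-2, 36, 15)
cycles coincide ⇒ equivalent

yes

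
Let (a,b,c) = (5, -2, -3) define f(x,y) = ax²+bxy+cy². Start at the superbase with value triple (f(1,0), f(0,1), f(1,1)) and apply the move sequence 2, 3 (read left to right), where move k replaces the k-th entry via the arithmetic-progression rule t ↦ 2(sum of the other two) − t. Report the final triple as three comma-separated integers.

start (5,-3,0) = (f(1,0),f(0,1),f(1,1))
replace slot 2: 2·(5+0) − (-3) = 13 → (5,13,0)
replace slot 3: 2·(5+13) − 0 = 36 → (5,13,36)

5,13,36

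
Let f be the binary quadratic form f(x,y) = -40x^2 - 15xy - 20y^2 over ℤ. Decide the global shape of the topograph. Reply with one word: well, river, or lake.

D = b²−4ac = (-15)² − 4·(-40)·(-20) = -2975
D < 0 ⇒ definite ⇒ every region one sign ⇒ single well

well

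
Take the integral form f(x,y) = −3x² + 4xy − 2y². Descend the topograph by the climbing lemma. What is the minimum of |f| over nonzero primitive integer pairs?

translate: b→2 (≡-4 mod 6), so (3,-4,2)→(3,2,1)
flip: (3,2,1)→(1,-2,3)
translate: b→0 (≡-2 mod 2), so (1,-2,3)→(1,0,2)
reduced (well bottom): (1,0,2) with a≤c, −a<b≤a
well minimum |f| = |-1| = 1 (negative-definite)

1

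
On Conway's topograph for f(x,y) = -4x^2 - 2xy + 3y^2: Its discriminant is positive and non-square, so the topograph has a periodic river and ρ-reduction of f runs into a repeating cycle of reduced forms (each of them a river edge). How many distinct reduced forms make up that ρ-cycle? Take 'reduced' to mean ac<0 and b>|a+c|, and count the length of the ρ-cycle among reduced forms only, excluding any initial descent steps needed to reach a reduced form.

D = 52, ⌊√D⌋ = 7
descent: ρ → (3,2,-4)  [lands on river]
river: ρ → (-4,6,1)
river: ρ → (1,6,-4)
river: ρ → (-4,2,3)
river: ρ → (3,4,-3)
river: ρ → (-3,2,4)
river: ρ → (4,6,-1)
river: ρ → (-1,6,4)
river: ρ → (4,2,-3)
river: ρ → (-3,4,3)
ρ-cycle length = 10 (tail of 1 descent step not counted)

10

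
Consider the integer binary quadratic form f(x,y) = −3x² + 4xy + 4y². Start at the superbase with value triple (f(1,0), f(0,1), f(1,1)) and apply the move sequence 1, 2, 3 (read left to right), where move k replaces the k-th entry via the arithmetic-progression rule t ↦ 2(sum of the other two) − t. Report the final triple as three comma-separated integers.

start (-3,4,5) = (f(1,0),f(0,1),f(1,1))
replace slot 1: 2·(4+5) − (-3) = 21 → (21,4,5)
replace slot 2: 2·(21+5) − 4 = 48 → (21,48,5)
replace slot 3: 2·(21+48) − 5 = 133 → (21,48,133)

21,48,133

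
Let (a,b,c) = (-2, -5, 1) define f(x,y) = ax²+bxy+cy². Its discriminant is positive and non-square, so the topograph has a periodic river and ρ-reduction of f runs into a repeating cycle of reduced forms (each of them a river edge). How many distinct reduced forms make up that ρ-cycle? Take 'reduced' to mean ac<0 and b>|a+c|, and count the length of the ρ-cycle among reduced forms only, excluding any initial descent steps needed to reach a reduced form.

D = 33, ⌊√D⌋ = 5
descent: ρ → (1,5,-2)  [lands on river]
river: ρ → (-2,3,3)
river: ρ → (3,3,-2)
river: ρ → (-2,5,1)
ρ-cycle length = 4 (tail of 1 descent step not counted)

4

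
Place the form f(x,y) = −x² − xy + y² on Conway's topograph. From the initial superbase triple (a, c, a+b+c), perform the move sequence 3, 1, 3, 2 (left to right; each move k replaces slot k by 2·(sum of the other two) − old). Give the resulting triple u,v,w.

start (-1,1,-1) = (f(1,0),f(0,1),f(1,1))
replace slot 3: 2·((-1)+1) − (-1) = 1 → (-1,1,1)
replace slot 1: 2·(1+1) − (-1) = 5 → (5,1,1)
replace slot 3: 2·(5+1) − 1 = 11 → (5,1,11)
replace slot 2: 2·(5+11) − 1 = 31 → (5,31,11)

5,31,11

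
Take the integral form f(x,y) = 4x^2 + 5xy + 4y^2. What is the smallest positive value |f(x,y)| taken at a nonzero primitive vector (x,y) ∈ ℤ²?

translate: b→-3 (≡5 mod 8), so (4,5,4)→(4,-3,3)
flip: (4,-3,3)→(3,3,4)
reduced (well bottom): (3,3,4) with a≤c, −a<b≤a
well minimum = a = 3

3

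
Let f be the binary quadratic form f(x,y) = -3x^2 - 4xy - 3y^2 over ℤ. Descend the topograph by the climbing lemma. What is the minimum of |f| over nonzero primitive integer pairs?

translate: b→-2 (≡4 mod 6), so (3,4,3)→(3,-2,2)
flip: (3,-2,2)→(2,2,3)
reduced (well bottom): (2,2,3) with a≤c, −a<b≤a
well minimum |f| = |-2| = 2 (negative-definite)

2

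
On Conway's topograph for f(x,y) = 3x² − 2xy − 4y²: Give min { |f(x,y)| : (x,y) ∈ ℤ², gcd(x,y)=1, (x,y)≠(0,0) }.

descent: ρ → (-4,2,3)  [lands on river]
river: ρ → (3,4,-3)
river: ρ → (-3,2,4)
river: ρ → (4,6,-1)
river: ρ → (-1,6,4)
river: ρ → (4,2,-3)
river: ρ → (-3,4,3)
river: ρ → (3,2,-4)
river: ρ → (-4,6,1)
river: ρ → (1,6,-4)
closes: descent 1, river 10
min |a| on river = 1

1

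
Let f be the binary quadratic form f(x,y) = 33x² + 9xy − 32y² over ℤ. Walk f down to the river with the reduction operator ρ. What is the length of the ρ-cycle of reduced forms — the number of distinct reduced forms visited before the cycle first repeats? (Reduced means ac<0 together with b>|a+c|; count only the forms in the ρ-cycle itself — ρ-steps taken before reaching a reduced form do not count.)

D = 4305, ⌊√D⌋ = 65
river: ρ → (-32,55,10)
river: ρ → (10,65,-2)
river: ρ → (-2,63,42)
river: ρ → (42,21,-23)
river: ρ → (-23,25,40)
river: ρ → (40,55,-8)
river: ρ → (-8,57,33)
river: ρ → (33,9,-32)
ρ-cycle length = 8 (tail of 0 descent steps not counted)

8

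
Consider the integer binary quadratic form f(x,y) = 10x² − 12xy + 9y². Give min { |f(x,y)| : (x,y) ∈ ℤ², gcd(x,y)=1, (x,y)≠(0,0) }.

translate: b→8 (≡-12 mod 20), so (10,-12,9)→(10,8,7)
flip: (10,8,7)→(7,-8,10)
translate: b→6 (≡-8 mod 14), so (7,-8,10)→(7,6,9)
reduced (well bottom): (7,6,9) with a≤c, −a<b≤a
well minimum = a = 7

7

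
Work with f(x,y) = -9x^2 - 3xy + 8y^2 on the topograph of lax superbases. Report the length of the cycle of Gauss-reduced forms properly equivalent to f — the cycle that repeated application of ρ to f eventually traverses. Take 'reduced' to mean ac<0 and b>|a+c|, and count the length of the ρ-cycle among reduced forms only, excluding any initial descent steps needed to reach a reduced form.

D = 297, ⌊√D⌋ = 17
descent: ρ → (8,3,-9)  [lands on river]
river: ρ → (-9,15,2)
river: ρ → (2,17,-1)
river: ρ → (-1,17,2)
river: ρ → (2,15,-9)
river: ρ → (-9,3,8)
river: ρ → (8,13,-4)
river: ρ → (-4,11,11)
river: ρ → (11,11,-4)
river: ρ → (-4,13,8)
ρ-cycle length = 10 (tail of 1 descent step not counted)

10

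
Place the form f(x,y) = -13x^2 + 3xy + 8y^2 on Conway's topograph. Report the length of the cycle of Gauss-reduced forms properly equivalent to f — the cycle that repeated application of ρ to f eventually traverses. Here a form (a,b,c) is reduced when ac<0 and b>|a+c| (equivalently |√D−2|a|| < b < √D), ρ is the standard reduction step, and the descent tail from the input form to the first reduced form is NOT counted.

D = 425, ⌊√D⌋ = 20
descent: ρ → (8,13,-8)  [lands on river]
river: ρ → (-8,19,2)
river: ρ → (2,17,-17)
river: ρ → (-17,17,2)
river: ρ → (2,19,-8)
river: ρ → (-8,13,8)
river: ρ → (8,19,-2)
river: ρ → (-2,17,17)
river: ρ → (17,17,-2)
river: ρ → (-2,19,8)
ρ-cycle length = 10 (tail of 1 descent step not counted)

10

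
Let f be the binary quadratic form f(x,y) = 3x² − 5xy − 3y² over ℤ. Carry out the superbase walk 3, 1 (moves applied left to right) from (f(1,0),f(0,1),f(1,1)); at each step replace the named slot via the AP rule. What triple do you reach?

start (3,-3,-5) = (f(1,0),f(0,1),f(1,1))
replace slot 3: 2·(3+(-3)) − (-5) = 5 → (3,-3,5)
replace slot 1: 2·((-3)+5) − 3 = 1 → (1,-3,5)

1,-3,5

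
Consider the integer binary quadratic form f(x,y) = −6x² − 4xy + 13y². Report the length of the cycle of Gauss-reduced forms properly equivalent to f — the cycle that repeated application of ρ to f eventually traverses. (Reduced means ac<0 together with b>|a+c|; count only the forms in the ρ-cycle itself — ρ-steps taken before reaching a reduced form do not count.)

D = 328, ⌊√D⌋ = 18
descent: ρ → (13,4,-6)
descent: ρ → (-6,8,11)  [lands on river]
river: ρ → (11,14,-3)
river: ρ → (-3,16,6)
river: ρ → (6,8,-11)
river: ρ → (-11,14,3)
river: ρ → (3,16,-6)
ρ-cycle length = 6 (tail of 2 descent steps not counted)

6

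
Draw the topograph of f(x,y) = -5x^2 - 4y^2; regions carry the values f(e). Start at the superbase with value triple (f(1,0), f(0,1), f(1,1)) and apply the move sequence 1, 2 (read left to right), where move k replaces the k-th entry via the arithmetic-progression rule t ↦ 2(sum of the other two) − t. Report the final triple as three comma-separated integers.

start (-5,-4,-9) = (f(1,0),f(0,1),f(1,1))
replace slot 1: 2·((-4)+(-9)) − (-5) = -21 → (-21,-4,-9)
replace slot 2: 2·((-21)+(-9)) − (-4) = -56 → (-21,-56,-9)

-21,-56,-9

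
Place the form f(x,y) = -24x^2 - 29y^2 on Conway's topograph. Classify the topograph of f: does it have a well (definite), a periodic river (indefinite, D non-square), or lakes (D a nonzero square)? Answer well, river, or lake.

D = b²−4ac = 0² − 4·(-24)·(-29) = -2784
D < 0 ⇒ definite ⇒ every region one sign ⇒ single well

well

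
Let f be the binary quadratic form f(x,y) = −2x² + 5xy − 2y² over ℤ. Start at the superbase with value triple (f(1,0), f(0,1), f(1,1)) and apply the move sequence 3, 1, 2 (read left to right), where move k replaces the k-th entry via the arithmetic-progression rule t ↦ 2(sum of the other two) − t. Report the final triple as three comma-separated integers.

start (-2,-2,1) = (f(1,0),f(0,1),f(1,1))
replace slot 3: 2·((-2)+(-2)) − 1 = -9 → (-2,-2,-9)
replace slot 1: 2·((-2)+(-9)) − (-2) = -20 → (-20,-2,-9)
replace slot 2: 2·((-20)+(-9)) − (-2) = -56 → (-20,-56,-9)

-20,-56,-9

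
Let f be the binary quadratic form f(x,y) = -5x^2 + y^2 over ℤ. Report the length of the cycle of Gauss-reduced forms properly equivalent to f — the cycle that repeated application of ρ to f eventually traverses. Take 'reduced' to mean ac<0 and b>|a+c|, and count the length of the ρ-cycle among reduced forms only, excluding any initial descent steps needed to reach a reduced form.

D = 20, ⌊√D⌋ = 4
descent: ρ → (1,4,-1)  [lands on river]
river: ρ → (-1,4,1)
ρ-cycle length = 2 (tail of 1 descent step not counted)

2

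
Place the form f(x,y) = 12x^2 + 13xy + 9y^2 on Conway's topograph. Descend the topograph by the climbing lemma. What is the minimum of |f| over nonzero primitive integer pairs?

translate: b→-11 (≡13 mod 24), so (12,13,9)→(12,-11,8)
flip: (12,-11,8)→(8,11,12)
translate: b→-5 (≡11 mod 16), so (8,11,12)→(8,-5,9)
reduced (well bottom): (8,-5,9) with a≤c, −a<b≤a
well minimum = a = 8

8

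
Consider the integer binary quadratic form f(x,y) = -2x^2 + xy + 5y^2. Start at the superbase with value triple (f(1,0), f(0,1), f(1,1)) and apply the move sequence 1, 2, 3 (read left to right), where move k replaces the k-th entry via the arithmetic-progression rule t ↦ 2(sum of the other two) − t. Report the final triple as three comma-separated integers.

start (-2,5,4) = (f(1,0),f(0,1),f(1,1))
replace slot 1: 2·(5+4) − (-2) = 20 → (20,5,4)
replace slot 2: 2·(20+4) − 5 = 43 → (20,43,4)
replace slot 3: 2·(20+43) − 4 = 122 → (20,43,122)

20,43,122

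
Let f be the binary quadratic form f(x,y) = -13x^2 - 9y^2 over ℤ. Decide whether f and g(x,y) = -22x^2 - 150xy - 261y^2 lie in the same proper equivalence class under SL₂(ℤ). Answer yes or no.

D₁ = -468, D₂ = -468
f is negative-definite; reduce −f:
−f: flip: (13,0,9)→(9,0,13)
−f: reduced (well bottom): (9,0,13) with a≤c, −a<b≤a
flip sign back: reduced form of f is (-9,0,-13)
g is negative-definite; reduce −g:
−g: translate: b→18 (≡150 mod 44), so (22,150,261)→(22,18,9)
−g: flip: (22,18,9)→(9,-18,22)
−g: translate: b→0 (≡-18 mod 18), so (9,-18,22)→(9,0,13)
−g: reduced (well bottom): (9,0,13) with a≤c, −a<b≤a
flip sign back: reduced form of g is (-9,0,-13)
reduced forms (-9, 0, -13) vs (-9, 0, -13) ⇒ equivalent

yes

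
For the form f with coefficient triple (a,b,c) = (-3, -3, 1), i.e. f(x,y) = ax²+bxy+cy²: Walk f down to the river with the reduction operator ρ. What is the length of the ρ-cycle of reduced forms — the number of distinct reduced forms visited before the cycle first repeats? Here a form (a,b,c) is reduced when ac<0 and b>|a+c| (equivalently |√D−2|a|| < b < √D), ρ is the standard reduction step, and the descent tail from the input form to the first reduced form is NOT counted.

D = 21, ⌊√D⌋ = 4
descent: ρ → (1,3,-3)  [lands on river]
river: ρ → (-3,3,1)
ρ-cycle length = 2 (tail of 1 descent step not counted)

2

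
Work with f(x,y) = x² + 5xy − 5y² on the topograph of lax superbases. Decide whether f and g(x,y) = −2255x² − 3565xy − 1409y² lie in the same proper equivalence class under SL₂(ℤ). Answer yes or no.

D₁ = 45, D₂ = 45
river cycle of f (length 2): (-5, 5, 1), (1, 5, -5)
river cycle of g (length 2): (-5, 5, 1), (1, 5, -5)
cycles coincide ⇒ equivalent

yes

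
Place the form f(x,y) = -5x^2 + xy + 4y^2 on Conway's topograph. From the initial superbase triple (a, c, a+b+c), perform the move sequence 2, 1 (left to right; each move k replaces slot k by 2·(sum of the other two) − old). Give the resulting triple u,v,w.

start (-5,4,0) = (f(1,0),f(0,1),f(1,1))
replace slot 2: 2·((-5)+0) − 4 = -14 → (-5,-14,0)
replace slot 1: 2·((-14)+0) − (-5) = -23 → (-23,-14,0)

-23,-14,0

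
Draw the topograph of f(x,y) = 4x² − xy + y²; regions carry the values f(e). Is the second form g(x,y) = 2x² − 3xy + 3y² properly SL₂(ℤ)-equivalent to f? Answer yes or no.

D₁ = -15, D₂ = -15
f: flip: (4,-1,1)→(1,1,4)
f: reduced (well bottom): (1,1,4) with a≤c, −a<b≤a
g: translate: b→1 (≡-3 mod 4), so (2,-3,3)→(2,1,2)
g: reduced (well bottom): (2,1,2) with a≤c, −a<b≤a
reduced forms (1, 1, 4) vs (2, 1, 2) ⇒ inequivalent

no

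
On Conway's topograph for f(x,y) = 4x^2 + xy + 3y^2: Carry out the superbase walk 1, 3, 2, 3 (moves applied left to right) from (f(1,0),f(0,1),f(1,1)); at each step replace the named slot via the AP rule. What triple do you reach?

start (4,3,8) = (f(1,0),f(0,1),f(1,1))
replace slot 1: 2·(3+8) − 4 = 18 → (18,3,8)
replace slot 3: 2·(18+3) − 8 = 34 → (18,3,34)
replace slot 2: 2·(18+34) − 3 = 101 → (18,101,34)
replace slot 3: 2·(18+101) − 34 = 204 → (18,101,204)

18,101,204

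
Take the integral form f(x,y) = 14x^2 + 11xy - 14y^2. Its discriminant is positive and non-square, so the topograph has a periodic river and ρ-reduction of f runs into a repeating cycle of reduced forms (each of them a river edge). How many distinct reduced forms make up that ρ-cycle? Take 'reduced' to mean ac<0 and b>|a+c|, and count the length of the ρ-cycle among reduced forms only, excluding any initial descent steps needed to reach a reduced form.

D = 905, ⌊√D⌋ = 30
river: ρ → (-14,17,11)
river: ρ → (11,27,-4)
river: ρ → (-4,29,4)
river: ρ → (4,27,-11)
river: ρ → (-11,17,14)
river: ρ → (14,11,-14)
ρ-cycle length = 6 (tail of 0 descent steps not counted)

6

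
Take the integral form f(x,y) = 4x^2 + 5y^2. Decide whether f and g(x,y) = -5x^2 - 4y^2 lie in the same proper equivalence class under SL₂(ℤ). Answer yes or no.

D₁ = -80, D₂ = -80
f: reduced (well bottom): (4,0,5) with a≤c, −a<b≤a
g is negative-definite; reduce −g:
−g: flip: (5,0,4)→(4,0,5)
−g: reduced (well bottom): (4,0,5) with a≤c, −a<b≤a
flip sign back: reduced form of g is (-4,0,-5)
reduced forms (4, 0, 5) vs (-4, 0, -5) ⇒ inequivalent

no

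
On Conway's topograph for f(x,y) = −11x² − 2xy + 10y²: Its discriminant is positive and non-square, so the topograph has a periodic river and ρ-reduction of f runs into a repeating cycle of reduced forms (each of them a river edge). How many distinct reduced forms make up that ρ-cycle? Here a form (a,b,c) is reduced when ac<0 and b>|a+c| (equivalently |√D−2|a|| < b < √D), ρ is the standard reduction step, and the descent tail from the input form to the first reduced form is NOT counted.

D = 444, ⌊√D⌋ = 21
descent: ρ → (10,2,-11)  [lands on river]
river: ρ → (-11,20,1)
river: ρ → (1,20,-11)
river: ρ → (-11,2,10)
river: ρ → (10,18,-3)
river: ρ → (-3,18,10)
ρ-cycle length = 6 (tail of 1 descent step not counted)

6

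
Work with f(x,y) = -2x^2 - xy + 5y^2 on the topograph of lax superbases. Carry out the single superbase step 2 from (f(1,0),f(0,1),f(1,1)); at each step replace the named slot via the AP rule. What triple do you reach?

start (-2,5,2) = (f(1,0),f(0,1),f(1,1))
replace slot 2: 2·((-2)+2) − 5 = -5 → (-2,-5,2)

-2,-5,2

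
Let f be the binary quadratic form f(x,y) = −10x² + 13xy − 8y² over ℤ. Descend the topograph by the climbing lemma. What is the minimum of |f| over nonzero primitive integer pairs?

translate: b→7 (≡-13 mod 20), so (10,-13,8)→(10,7,5)
flip: (10,7,5)→(5,-7,10)
translate: b→3 (≡-7 mod 10), so (5,-7,10)→(5,3,8)
reduced (well bottom): (5,3,8) with a≤c, −a<b≤a
well minimum |f| = |-5| = 5 (negative-definite)

5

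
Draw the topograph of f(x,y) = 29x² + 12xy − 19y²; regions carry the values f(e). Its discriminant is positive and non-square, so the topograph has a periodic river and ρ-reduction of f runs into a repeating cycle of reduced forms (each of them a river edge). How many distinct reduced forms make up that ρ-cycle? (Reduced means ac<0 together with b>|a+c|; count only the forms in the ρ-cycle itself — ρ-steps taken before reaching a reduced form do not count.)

D = 2348, ⌊√D⌋ = 48
river: ρ → (-19,26,22)
river: ρ → (22,18,-23)
river: ρ → (-23,28,17)
river: ρ → (17,40,-11)
river: ρ → (-11,48,1)
river: ρ → (1,48,-11)
river: ρ → (-11,40,17)
river: ρ → (17,28,-23)
river: ρ → (-23,18,22)
river: ρ → (22,26,-19)
river: ρ → (-19,12,29)
river: ρ → (29,46,-2)
river: ρ → (-2,46,29)
river: ρ → (29,12,-19)
ρ-cycle length = 14 (tail of 0 descent steps not counted)

14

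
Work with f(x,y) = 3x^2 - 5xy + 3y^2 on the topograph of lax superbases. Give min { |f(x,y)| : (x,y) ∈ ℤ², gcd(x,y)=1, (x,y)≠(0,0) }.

translate: b→1 (≡-5 mod 6), so (3,-5,3)→(3,1,1)
flip: (3,1,1)→(1,-1,3)
translate: b→1 (≡-1 mod 2), so (1,-1,3)→(1,1,3)
reduced (well bottom): (1,1,3) with a≤c, −a<b≤a
well minimum = a = 1

1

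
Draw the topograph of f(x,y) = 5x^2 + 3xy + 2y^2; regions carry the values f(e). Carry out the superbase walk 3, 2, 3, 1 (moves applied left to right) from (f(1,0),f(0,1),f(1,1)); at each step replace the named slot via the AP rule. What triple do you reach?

start (5,2,10) = (f(1,0),f(0,1),f(1,1))
replace slot 3: 2·(5+2) − 10 = 4 → (5,2,4)
replace slot 2: 2·(5+4) − 2 = 16 → (5,16,4)
replace slot 3: 2·(5+16) − 4 = 38 → (5,16,38)
replace slot 1: 2·(16+38) − 5 = 103 → (103,16,38)

103,16,38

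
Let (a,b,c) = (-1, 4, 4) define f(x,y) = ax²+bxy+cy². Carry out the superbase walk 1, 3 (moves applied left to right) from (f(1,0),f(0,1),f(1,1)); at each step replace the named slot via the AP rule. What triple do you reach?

start (-1,4,7) = (f(1,0),f(0,1),f(1,1))
replace slot 1: 2·(4+7) − (-1) = 23 → (23,4,7)
replace slot 3: 2·(23+4) − 7 = 47 → (23,4,47)

23,4,47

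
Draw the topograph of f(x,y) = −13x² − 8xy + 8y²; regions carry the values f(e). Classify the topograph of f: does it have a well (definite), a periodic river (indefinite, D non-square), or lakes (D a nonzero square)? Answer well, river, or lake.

D = b²−4ac = (-8)² − 4·(-13)·8 = 480
D > 0 non-square ⇒ indefinite ⇒ periodic river

river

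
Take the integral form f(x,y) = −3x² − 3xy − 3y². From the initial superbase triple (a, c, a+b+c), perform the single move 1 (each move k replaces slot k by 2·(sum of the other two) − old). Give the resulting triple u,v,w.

start (-3,-3,-9) = (f(1,0),f(0,1),f(1,1))
replace slot 1: 2·((-3)+(-9)) − (-3) = -21 → (-21,-3,-9)

-21,-3,-9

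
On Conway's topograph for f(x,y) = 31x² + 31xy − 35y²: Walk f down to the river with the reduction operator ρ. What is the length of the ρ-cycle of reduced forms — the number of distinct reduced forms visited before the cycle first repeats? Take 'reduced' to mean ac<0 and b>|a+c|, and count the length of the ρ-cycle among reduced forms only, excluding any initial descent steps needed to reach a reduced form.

D = 5301, ⌊√D⌋ = 72
river: ρ → (-35,39,27)
river: ρ → (27,69,-5)
river: ρ → (-5,71,13)
river: ρ → (13,59,-35)
river: ρ → (-35,11,37)
river: ρ → (37,63,-9)
river: ρ → (-9,63,37)
river: ρ → (37,11,-35)
river: ρ → (-35,59,13)
river: ρ → (13,71,-5)
river: ρ → (-5,69,27)
river: ρ → (27,39,-35)
river: ρ → (-35,31,31)
river: ρ → (31,31,-35)
ρ-cycle length = 14 (tail of 0 descent steps not counted)

14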